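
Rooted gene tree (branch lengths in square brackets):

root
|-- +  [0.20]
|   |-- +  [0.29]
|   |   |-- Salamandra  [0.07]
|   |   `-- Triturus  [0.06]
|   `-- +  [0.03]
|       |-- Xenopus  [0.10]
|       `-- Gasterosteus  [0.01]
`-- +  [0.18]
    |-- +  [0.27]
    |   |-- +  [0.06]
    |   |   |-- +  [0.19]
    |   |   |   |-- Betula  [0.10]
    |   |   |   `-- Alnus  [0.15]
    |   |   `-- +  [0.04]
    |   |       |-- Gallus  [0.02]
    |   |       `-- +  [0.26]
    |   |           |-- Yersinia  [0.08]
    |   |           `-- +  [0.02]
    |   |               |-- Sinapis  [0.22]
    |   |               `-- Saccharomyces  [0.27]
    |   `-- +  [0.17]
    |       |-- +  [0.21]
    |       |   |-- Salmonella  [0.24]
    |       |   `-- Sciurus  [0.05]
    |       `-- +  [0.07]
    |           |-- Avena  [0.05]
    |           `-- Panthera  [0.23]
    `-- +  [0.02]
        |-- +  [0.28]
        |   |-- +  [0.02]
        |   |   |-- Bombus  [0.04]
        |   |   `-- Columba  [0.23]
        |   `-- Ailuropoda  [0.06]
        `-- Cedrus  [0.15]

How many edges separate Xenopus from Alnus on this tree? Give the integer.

8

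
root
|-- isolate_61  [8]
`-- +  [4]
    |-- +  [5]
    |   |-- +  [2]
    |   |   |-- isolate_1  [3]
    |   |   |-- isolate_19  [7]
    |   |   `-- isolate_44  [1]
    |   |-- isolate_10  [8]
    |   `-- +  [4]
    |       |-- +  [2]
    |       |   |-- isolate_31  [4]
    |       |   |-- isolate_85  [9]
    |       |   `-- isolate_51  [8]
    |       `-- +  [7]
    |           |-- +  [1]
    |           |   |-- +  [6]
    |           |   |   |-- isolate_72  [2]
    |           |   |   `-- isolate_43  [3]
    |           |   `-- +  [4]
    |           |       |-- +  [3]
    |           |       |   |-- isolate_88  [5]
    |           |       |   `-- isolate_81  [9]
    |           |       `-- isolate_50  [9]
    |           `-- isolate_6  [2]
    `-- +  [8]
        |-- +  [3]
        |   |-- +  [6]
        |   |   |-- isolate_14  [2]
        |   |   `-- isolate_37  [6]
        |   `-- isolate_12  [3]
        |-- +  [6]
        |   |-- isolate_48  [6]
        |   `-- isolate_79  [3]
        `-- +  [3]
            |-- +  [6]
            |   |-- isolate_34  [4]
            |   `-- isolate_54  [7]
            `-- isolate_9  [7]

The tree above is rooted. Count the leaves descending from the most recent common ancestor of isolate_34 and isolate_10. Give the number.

21

The MRCA of isolate_34 and isolate_10 is the node subtending (((isolate_1,isolate_19,isolate_44),isolate_10,((isolate_31,isolate_85,isolate_51),(((isolate_72,isolate_43),((isolate_88,isolate_81),isolate_50)),isolate_6))),(((isolate_14,isolate_37),isolate_12),(isolate_48,isolate_79),((isolate_34,isolate_54),isolate_9))).
That clade contains 21 terminal taxa: isolate_1, isolate_10, isolate_12, isolate_14, isolate_19, isolate_31, isolate_34, isolate_37, isolate_43, isolate_44, isolate_48, isolate_50, isolate_51, isolate_54, isolate_6, isolate_72, isolate_79, isolate_81, isolate_85, isolate_88, isolate_9.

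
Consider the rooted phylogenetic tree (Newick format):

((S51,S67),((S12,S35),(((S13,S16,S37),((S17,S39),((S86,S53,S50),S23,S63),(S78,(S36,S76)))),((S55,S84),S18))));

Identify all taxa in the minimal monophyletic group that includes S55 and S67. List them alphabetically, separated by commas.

Tracing S55: it sits inside (S55,S84).
Tracing S67: it sits inside (S51,S67).
The smallest clade enclosing both is the whole tree (their MRCA is the root), so the answer is all 20 tips in alphabetical order.

S12, S13, S16, S17, S18, S23, S35, S36, S37, S39, S50, S51, S53, S55, S63, S67, S76, S78, S84, S86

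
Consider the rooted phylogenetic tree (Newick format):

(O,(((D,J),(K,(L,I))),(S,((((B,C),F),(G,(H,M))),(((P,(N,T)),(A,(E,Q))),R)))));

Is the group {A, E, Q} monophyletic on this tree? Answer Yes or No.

Yes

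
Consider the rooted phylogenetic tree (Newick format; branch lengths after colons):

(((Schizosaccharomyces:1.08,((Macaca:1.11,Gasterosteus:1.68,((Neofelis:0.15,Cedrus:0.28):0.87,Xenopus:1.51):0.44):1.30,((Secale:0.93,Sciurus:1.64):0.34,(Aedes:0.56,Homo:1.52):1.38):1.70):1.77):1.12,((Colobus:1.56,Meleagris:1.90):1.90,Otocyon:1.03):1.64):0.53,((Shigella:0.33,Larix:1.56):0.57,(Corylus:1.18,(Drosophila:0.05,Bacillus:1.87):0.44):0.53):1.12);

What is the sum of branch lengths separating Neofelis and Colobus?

10.75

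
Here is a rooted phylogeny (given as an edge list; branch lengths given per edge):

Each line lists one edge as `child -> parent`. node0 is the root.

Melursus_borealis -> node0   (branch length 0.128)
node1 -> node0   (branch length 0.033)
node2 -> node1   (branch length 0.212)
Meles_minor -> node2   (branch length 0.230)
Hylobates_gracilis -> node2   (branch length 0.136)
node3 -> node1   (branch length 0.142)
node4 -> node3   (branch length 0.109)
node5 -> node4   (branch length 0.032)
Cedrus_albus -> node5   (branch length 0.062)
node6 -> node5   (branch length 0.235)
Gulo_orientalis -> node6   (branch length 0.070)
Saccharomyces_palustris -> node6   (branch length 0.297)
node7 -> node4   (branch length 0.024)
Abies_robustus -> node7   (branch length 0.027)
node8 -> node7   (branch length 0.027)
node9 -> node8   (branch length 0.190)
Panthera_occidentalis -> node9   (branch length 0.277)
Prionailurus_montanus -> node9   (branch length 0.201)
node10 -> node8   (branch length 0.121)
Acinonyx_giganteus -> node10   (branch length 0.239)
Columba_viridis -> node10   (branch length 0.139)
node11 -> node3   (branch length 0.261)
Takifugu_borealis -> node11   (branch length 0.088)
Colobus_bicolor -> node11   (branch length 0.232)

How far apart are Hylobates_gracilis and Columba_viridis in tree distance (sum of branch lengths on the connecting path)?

0.910

The path runs Hylobates_gracilis → … → MRCA → … → Columba_viridis; the MRCA is the node subtending ((Meles_minor,Hylobates_gracilis),(((Cedrus_albus,(Gulo_orientalis,Saccharomyces_palustris)),(Abies_robustus,((Panthera_occidentalis,Prionailurus_montanus),(Acinonyx_giganteus,Columba_viridis)))),(Takifugu_borealis,Colobus_bicolor))).
Branch lengths along that path: 0.136 + 0.212 + 0.142 + 0.109 + 0.024 + 0.027 + 0.121 + 0.139 = 0.910.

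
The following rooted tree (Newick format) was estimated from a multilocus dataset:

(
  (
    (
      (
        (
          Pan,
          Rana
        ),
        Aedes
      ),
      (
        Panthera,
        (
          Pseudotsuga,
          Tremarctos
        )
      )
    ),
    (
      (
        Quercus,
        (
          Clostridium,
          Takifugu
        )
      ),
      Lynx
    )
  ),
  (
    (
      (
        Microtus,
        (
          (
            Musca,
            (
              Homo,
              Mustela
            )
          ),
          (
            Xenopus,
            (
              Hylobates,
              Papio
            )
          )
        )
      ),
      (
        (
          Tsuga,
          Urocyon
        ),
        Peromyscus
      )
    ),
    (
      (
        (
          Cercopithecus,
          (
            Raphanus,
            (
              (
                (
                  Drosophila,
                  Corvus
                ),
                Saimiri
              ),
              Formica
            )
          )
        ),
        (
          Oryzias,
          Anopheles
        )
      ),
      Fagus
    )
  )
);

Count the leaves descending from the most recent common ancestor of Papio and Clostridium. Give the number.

29

The MRCA of Papio and Clostridium is the root, so the clade is the entire tree.
That clade contains 29 terminal taxa: Aedes, Anopheles, Cercopithecus, Clostridium, Corvus, Drosophila, Fagus, Formica, Homo, Hylobates, Lynx, Microtus, Musca, Mustela, Oryzias, Pan, Panthera, Papio, Peromyscus, Pseudotsuga, Quercus, Rana, Raphanus, Saimiri, Takifugu, Tremarctos, Tsuga, Urocyon, Xenopus.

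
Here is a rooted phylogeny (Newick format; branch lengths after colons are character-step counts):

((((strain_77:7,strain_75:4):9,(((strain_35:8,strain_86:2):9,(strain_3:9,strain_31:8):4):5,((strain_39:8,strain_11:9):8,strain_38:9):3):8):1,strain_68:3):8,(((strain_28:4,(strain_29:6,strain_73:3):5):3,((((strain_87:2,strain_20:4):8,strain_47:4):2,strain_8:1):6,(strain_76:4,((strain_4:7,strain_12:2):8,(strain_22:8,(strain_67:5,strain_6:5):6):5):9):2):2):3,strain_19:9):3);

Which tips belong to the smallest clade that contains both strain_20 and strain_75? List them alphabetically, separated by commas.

strain_11, strain_12, strain_19, strain_20, strain_22, strain_28, strain_29, strain_3, strain_31, strain_35, strain_38, strain_39, strain_4, strain_47, strain_6, strain_67, strain_68, strain_73, strain_75, strain_76, strain_77, strain_8, strain_86, strain_87

Tracing strain_20: it sits inside (strain_87,strain_20).
Tracing strain_75: it sits inside (strain_77,strain_75).
The smallest clade enclosing both is the whole tree (their MRCA is the root), so the answer is all 24 tips in alphabetical order.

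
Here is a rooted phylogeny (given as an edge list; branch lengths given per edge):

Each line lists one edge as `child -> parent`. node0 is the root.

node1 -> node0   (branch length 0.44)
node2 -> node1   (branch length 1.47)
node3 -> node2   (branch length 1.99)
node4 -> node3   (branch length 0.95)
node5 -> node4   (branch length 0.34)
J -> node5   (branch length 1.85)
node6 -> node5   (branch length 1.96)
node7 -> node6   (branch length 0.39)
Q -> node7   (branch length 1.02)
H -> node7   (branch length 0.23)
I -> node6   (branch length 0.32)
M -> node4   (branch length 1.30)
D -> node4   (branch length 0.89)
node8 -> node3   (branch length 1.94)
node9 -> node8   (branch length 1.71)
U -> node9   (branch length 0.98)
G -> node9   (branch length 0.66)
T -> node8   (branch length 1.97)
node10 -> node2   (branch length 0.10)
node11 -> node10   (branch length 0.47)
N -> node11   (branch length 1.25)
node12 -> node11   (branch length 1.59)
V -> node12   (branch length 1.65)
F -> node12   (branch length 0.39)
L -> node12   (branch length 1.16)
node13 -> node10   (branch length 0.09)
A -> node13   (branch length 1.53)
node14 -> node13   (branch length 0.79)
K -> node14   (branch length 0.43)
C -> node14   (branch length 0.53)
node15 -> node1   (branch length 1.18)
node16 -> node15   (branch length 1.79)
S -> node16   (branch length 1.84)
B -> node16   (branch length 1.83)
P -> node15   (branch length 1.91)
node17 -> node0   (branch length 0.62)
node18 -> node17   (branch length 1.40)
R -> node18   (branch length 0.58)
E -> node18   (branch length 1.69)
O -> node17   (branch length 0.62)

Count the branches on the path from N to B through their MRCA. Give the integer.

The MRCA of N and B is the node subtending (((((J,((Q,H),I)),M,D),((U,G),T)),((N,(V,F,L)),(A,(K,C)))),((S,B),P)).
From N up to that node: 4 branches. From B up to the same node: 3 branches. Total: 4 + 3 = 7.

7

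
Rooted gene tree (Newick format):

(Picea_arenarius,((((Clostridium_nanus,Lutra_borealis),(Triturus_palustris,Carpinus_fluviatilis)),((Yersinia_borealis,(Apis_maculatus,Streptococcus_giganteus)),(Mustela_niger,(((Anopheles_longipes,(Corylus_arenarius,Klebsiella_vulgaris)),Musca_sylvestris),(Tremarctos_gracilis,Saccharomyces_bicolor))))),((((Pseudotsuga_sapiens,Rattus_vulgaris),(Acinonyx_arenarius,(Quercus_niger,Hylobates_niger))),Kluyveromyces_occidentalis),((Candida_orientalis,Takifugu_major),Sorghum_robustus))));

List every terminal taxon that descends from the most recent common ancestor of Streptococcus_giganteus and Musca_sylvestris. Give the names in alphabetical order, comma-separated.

Anopheles_longipes, Apis_maculatus, Corylus_arenarius, Klebsiella_vulgaris, Musca_sylvestris, Mustela_niger, Saccharomyces_bicolor, Streptococcus_giganteus, Tremarctos_gracilis, Yersinia_borealis

Tracing Streptococcus_giganteus: it sits inside (Apis_maculatus,Streptococcus_giganteus).
Tracing Musca_sylvestris: it sits inside ((Anopheles_longipes,(Corylus_arenarius,Klebsiella_vulgaris)),Musca_sylvestris).
The smallest clade enclosing both is ((Yersinia_borealis,(Apis_maculatus,Streptococcus_giganteus)),(Mustela_niger,(((Anopheles_longipes,(Corylus_arenarius,Klebsiella_vulgaris)),Musca_sylvestris),(Tremarctos_gracilis,Saccharomyces_bicolor)))); the answer is its 10 terminal taxa in alphabetical order.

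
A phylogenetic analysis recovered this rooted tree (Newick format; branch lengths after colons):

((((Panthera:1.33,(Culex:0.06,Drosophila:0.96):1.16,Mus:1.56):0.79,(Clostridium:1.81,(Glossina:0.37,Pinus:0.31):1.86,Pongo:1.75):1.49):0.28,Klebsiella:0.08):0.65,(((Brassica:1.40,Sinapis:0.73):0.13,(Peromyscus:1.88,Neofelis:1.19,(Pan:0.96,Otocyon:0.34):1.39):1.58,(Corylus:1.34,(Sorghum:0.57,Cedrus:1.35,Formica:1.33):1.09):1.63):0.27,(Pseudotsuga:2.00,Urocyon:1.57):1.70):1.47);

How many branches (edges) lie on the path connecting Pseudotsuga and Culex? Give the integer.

The MRCA of Pseudotsuga and Culex is the root of the tree.
From Pseudotsuga up to that node: 3 branches. From Culex up to the same node: 5 branches. Total: 3 + 5 = 8.

8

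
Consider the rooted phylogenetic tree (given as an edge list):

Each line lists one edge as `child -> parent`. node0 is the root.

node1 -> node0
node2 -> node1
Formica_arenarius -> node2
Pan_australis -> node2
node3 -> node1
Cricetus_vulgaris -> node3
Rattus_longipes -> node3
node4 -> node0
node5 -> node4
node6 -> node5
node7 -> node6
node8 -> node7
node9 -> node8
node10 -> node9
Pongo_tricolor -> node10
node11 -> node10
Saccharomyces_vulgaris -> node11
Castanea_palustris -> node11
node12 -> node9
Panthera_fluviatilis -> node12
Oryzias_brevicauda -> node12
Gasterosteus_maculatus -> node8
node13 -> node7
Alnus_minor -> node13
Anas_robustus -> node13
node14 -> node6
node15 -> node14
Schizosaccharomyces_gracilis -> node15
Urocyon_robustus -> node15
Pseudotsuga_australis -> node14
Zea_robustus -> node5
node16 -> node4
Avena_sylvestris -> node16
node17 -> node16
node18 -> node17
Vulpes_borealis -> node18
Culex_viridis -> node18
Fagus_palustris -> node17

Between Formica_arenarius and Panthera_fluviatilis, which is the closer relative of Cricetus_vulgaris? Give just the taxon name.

The MRCA of Cricetus_vulgaris and Formica_arenarius subtends ((Formica_arenarius,Pan_australis),(Cricetus_vulgaris,Rattus_longipes)) (4 taxa).
The MRCA of Cricetus_vulgaris and Panthera_fluviatilis is the root, subtending the entire tree (20 taxa).
The first is nested inside the second, so Cricetus_vulgaris shares a more recent common ancestor with Formica_arenarius.

Formica_arenarius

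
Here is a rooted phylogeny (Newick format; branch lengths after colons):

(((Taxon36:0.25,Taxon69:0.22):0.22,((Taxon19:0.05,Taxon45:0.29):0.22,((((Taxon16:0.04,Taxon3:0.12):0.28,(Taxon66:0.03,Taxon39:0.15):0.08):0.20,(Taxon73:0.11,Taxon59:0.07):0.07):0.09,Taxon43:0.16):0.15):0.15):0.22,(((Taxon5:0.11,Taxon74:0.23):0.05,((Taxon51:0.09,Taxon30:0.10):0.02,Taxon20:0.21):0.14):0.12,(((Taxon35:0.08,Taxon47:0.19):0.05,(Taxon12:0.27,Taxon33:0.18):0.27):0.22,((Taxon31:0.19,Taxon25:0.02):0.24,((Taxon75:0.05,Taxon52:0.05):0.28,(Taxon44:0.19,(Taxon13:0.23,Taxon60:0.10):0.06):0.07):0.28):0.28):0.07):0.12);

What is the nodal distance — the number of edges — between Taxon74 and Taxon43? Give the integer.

8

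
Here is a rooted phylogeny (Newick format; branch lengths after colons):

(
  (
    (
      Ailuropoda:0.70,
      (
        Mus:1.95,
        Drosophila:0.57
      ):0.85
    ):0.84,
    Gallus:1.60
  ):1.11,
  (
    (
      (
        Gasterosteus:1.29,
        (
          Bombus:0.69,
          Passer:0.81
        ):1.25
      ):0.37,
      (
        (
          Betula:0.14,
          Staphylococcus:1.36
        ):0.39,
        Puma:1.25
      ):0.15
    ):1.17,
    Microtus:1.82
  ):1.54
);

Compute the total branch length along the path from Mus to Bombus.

9.77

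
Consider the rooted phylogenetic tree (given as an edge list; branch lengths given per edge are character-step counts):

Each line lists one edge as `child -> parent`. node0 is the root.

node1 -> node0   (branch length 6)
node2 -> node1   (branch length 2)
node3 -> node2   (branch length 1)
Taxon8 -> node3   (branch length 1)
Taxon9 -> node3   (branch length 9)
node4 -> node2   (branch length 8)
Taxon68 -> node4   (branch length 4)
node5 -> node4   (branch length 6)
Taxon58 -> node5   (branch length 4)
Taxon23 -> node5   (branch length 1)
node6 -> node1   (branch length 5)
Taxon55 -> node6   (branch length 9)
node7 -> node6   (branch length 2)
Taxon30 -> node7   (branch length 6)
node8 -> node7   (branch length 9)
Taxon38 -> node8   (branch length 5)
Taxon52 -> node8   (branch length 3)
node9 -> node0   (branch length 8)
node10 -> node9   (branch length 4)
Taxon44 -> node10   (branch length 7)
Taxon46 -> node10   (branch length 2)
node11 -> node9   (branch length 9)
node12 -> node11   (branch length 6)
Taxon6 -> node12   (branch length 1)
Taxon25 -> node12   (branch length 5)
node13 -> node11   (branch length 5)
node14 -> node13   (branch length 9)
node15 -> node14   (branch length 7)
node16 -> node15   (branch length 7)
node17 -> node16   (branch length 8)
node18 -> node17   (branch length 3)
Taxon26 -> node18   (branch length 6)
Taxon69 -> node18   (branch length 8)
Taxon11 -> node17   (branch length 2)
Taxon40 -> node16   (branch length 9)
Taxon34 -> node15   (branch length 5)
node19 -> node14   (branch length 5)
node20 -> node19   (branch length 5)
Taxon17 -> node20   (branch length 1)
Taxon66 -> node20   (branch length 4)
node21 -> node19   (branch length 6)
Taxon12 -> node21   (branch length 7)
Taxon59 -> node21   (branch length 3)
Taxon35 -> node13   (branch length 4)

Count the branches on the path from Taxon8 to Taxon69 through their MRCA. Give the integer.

13

The MRCA of Taxon8 and Taxon69 is the root of the tree.
From Taxon8 up to that node: 4 branches. From Taxon69 up to the same node: 9 branches. Total: 4 + 9 = 13.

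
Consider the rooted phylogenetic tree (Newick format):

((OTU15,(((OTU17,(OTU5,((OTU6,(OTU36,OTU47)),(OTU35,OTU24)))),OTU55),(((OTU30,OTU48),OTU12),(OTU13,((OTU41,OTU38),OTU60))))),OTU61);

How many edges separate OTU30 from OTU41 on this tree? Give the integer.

The MRCA of OTU30 and OTU41 is the node subtending (((OTU30,OTU48),OTU12),(OTU13,((OTU41,OTU38),OTU60))).
From OTU30 up to that node: 3 branches. From OTU41 up to the same node: 4 branches. Total: 3 + 4 = 7.

7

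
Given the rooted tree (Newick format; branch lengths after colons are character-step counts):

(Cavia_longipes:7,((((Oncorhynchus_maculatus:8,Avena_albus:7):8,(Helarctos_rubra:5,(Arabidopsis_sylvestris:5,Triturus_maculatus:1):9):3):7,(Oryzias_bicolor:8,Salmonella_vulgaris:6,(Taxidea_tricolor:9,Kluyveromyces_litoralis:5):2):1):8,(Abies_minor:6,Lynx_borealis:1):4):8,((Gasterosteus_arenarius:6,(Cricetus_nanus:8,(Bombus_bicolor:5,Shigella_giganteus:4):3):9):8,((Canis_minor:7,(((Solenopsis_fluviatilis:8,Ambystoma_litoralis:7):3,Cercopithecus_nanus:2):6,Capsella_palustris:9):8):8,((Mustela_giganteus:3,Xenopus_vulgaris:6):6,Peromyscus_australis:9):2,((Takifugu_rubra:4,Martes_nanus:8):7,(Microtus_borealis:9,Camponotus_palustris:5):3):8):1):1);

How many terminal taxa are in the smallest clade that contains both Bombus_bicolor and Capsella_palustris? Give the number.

The MRCA of Bombus_bicolor and Capsella_palustris is the node subtending ((Gasterosteus_arenarius,(Cricetus_nanus,(Bombus_bicolor,Shigella_giganteus))),((Canis_minor,(((Solenopsis_fluviatilis,Ambystoma_litoralis),Cercopithecus_nanus),Capsella_palustris)),((Mustela_giganteus,Xenopus_vulgaris),Peromyscus_australis),((Takifugu_rubra,Martes_nanus),(Microtus_borealis,Camponotus_palustris)))).
That clade contains 16 terminal taxa: Ambystoma_litoralis, Bombus_bicolor, Camponotus_palustris, Canis_minor, Capsella_palustris, Cercopithecus_nanus, Cricetus_nanus, Gasterosteus_arenarius, Martes_nanus, Microtus_borealis, Mustela_giganteus, Peromyscus_australis, Shigella_giganteus, Solenopsis_fluviatilis, Takifugu_rubra, Xenopus_vulgaris.

16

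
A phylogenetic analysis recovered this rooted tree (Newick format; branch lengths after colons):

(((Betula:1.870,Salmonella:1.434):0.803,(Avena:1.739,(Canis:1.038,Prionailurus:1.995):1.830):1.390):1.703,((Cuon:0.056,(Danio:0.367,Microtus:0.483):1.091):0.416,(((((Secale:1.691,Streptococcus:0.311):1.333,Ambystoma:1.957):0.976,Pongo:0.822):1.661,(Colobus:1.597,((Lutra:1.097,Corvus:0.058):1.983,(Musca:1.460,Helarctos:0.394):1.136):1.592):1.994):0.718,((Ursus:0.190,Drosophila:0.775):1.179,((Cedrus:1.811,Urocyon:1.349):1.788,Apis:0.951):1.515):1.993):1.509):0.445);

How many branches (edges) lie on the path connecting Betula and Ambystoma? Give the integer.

The MRCA of Betula and Ambystoma is the root of the tree.
From Betula up to that node: 3 branches. From Ambystoma up to the same node: 6 branches. Total: 3 + 6 = 9.

9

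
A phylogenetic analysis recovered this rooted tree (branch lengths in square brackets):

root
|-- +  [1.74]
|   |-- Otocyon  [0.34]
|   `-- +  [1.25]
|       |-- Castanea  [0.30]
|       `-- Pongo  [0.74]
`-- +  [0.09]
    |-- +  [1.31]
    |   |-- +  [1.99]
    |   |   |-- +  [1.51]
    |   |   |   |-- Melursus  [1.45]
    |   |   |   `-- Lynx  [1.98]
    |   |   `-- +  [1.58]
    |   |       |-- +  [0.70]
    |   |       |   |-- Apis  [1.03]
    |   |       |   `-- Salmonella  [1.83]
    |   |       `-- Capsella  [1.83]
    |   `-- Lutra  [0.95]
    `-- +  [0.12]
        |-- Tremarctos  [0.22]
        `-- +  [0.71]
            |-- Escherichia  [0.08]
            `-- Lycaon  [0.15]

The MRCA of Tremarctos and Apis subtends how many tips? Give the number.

9

The MRCA of Tremarctos and Apis is the node subtending ((((Melursus,Lynx),((Apis,Salmonella),Capsella)),Lutra),(Tremarctos,(Escherichia,Lycaon))).
That clade contains 9 terminal taxa: Apis, Capsella, Escherichia, Lutra, Lycaon, Lynx, Melursus, Salmonella, Tremarctos.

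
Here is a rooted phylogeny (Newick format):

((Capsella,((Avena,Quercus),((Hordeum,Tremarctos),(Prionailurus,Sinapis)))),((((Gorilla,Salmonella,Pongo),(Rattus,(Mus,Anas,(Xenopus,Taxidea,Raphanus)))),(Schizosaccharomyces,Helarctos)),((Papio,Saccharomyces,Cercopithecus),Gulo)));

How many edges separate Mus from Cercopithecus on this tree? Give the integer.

The MRCA of Mus and Cercopithecus is the node subtending ((((Gorilla,Salmonella,Pongo),(Rattus,(Mus,Anas,(Xenopus,Taxidea,Raphanus)))),(Schizosaccharomyces,Helarctos)),((Papio,Saccharomyces,Cercopithecus),Gulo)).
From Mus up to that node: 5 branches. From Cercopithecus up to the same node: 3 branches. Total: 5 + 3 = 8.

8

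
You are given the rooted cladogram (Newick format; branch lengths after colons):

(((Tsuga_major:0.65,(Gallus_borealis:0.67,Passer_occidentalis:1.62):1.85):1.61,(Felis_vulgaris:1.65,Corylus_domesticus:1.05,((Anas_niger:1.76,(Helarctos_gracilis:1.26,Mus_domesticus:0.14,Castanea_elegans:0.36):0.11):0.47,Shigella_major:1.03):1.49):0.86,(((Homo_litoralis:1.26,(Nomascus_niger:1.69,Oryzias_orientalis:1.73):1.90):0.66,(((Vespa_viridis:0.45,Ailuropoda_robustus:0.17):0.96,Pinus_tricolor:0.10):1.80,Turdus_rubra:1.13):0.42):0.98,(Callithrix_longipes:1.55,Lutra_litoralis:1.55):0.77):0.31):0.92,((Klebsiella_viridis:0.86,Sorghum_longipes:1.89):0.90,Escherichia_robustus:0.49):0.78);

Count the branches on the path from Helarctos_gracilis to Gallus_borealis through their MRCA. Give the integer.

The MRCA of Helarctos_gracilis and Gallus_borealis is the node subtending ((Tsuga_major,(Gallus_borealis,Passer_occidentalis)),(Felis_vulgaris,Corylus_domesticus,((Anas_niger,(Helarctos_gracilis,Mus_domesticus,Castanea_elegans)),Shigella_major)),(((Homo_litoralis,(Nomascus_niger,Oryzias_orientalis)),(((Vespa_viridis,Ailuropoda_robustus),Pinus_tricolor),Turdus_rubra)),(Callithrix_longipes,Lutra_litoralis))).
From Helarctos_gracilis up to that node: 5 branches. From Gallus_borealis up to the same node: 3 branches. Total: 5 + 3 = 8.

8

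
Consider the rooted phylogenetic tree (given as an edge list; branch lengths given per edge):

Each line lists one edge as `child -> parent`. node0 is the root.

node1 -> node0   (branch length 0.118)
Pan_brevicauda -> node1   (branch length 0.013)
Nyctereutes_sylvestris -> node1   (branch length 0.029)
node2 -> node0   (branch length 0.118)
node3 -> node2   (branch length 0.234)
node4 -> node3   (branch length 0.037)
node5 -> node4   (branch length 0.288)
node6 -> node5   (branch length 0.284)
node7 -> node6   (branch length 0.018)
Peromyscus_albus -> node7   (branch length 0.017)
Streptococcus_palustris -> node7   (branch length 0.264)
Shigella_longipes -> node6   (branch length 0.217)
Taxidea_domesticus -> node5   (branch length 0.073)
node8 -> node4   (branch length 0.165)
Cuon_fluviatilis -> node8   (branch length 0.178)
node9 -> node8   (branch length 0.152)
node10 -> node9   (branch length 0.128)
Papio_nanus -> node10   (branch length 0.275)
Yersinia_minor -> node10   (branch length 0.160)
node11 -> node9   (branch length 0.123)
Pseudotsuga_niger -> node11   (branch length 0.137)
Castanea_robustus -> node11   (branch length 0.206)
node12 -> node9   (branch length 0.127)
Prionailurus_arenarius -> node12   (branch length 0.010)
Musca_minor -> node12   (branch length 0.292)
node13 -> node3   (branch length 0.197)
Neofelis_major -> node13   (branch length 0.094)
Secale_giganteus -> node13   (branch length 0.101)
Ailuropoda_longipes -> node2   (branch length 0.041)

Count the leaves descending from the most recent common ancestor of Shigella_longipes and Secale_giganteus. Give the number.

The MRCA of Shigella_longipes and Secale_giganteus is the node subtending (((((Peromyscus_albus,Streptococcus_palustris),Shigella_longipes),Taxidea_domesticus),(Cuon_fluviatilis,((Papio_nanus,Yersinia_minor),(Pseudotsuga_niger,Castanea_robustus),(Prionailurus_arenarius,Musca_minor)))),(Neofelis_major,Secale_giganteus)).
That clade contains 13 terminal taxa: Castanea_robustus, Cuon_fluviatilis, Musca_minor, Neofelis_major, Papio_nanus, Peromyscus_albus, Prionailurus_arenarius, Pseudotsuga_niger, Secale_giganteus, Shigella_longipes, Streptococcus_palustris, Taxidea_domesticus, Yersinia_minor.

13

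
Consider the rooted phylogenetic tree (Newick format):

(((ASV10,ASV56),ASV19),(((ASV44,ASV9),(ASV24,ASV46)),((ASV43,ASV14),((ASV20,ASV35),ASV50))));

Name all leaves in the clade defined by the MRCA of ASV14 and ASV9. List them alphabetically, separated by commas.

ASV14, ASV20, ASV24, ASV35, ASV43, ASV44, ASV46, ASV50, ASV9

Tracing ASV14: it sits inside (ASV43,ASV14).
Tracing ASV9: it sits inside (ASV44,ASV9).
The smallest clade enclosing both is (((ASV44,ASV9),(ASV24,ASV46)),((ASV43,ASV14),((ASV20,ASV35),ASV50))); the answer is its 9 terminal taxa in alphabetical order.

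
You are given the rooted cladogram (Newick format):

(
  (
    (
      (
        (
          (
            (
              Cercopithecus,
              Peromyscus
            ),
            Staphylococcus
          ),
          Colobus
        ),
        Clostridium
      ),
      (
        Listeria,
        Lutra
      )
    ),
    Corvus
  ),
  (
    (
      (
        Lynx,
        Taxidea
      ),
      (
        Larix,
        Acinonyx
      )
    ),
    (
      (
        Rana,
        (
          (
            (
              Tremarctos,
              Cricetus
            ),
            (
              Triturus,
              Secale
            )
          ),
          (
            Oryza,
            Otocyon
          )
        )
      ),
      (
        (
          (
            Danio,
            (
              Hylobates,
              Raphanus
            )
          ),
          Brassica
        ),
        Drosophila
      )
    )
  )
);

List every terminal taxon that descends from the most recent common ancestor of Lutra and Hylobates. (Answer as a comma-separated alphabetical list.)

Acinonyx, Brassica, Cercopithecus, Clostridium, Colobus, Corvus, Cricetus, Danio, Drosophila, Hylobates, Larix, Listeria, Lutra, Lynx, Oryza, Otocyon, Peromyscus, Rana, Raphanus, Secale, Staphylococcus, Taxidea, Tremarctos, Triturus

Tracing Lutra: it sits inside (Listeria,Lutra).
Tracing Hylobates: it sits inside (Hylobates,Raphanus).
The smallest clade enclosing both is the whole tree (their MRCA is the root), so the answer is all 24 tips in alphabetical order.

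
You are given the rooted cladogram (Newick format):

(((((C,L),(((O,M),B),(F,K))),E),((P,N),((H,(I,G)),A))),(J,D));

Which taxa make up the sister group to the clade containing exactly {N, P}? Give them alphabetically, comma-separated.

The clade containing exactly {N, P} attaches to the tree at the node subtending ((P,N),((H,(I,G)),A)).
The other lineage descending from that same node — the sister group — is ((H,(I,G)),A); its 4 tips in alphabetical order are the answer.

A, G, H, I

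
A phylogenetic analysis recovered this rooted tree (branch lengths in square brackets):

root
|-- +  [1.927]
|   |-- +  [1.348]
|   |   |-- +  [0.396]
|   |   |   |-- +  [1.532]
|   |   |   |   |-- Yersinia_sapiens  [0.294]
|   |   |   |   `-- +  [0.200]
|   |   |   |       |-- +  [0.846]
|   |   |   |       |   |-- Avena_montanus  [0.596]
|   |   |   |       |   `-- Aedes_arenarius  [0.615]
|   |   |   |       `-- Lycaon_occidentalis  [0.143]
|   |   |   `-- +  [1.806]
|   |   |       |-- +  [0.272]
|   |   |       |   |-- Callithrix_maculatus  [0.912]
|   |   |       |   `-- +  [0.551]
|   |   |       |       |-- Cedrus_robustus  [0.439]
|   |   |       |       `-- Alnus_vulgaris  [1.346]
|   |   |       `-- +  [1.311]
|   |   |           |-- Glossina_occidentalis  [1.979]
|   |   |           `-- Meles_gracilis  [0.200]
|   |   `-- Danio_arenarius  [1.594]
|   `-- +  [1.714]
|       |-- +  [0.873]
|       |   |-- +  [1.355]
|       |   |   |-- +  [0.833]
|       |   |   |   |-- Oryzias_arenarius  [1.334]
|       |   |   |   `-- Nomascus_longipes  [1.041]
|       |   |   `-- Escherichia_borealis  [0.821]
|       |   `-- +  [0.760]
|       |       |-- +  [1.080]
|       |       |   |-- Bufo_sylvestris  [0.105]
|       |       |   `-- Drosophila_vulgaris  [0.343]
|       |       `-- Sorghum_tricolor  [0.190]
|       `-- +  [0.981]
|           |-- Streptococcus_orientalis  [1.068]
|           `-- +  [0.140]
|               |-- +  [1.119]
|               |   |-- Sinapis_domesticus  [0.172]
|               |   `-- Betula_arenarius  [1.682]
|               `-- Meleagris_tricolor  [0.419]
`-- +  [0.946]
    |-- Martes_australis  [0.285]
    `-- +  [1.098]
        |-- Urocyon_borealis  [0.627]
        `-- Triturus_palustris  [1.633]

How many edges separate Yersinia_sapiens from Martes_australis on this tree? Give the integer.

The MRCA of Yersinia_sapiens and Martes_australis is the root of the tree.
From Yersinia_sapiens up to that node: 5 branches. From Martes_australis up to the same node: 2 branches. Total: 5 + 2 = 7.

7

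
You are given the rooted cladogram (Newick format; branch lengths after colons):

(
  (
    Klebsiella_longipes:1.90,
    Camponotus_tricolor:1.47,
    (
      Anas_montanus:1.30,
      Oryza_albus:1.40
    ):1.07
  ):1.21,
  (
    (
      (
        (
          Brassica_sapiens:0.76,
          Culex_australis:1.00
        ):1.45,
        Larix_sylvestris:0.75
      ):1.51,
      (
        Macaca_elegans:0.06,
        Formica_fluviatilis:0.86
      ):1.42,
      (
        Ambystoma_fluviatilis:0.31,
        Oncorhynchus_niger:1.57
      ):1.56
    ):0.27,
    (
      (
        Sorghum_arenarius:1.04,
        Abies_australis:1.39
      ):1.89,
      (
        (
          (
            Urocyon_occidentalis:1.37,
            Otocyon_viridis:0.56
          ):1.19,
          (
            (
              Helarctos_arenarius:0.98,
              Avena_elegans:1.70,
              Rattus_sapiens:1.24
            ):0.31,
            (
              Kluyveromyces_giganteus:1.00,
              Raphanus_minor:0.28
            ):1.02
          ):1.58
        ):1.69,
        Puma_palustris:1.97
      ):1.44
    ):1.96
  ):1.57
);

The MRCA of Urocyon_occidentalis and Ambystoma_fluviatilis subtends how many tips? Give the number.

17

The MRCA of Urocyon_occidentalis and Ambystoma_fluviatilis is the node subtending ((((Brassica_sapiens,Culex_australis),Larix_sylvestris),(Macaca_elegans,Formica_fluviatilis),(Ambystoma_fluviatilis,Oncorhynchus_niger)),((Sorghum_arenarius,Abies_australis),(((Urocyon_occidentalis,Otocyon_viridis),((Helarctos_arenarius,Avena_elegans,Rattus_sapiens),(Kluyveromyces_giganteus,Raphanus_minor))),Puma_palustris))).
That clade contains 17 terminal taxa: Abies_australis, Ambystoma_fluviatilis, Avena_elegans, Brassica_sapiens, Culex_australis, Formica_fluviatilis, Helarctos_arenarius, Kluyveromyces_giganteus, Larix_sylvestris, Macaca_elegans, Oncorhynchus_niger, Otocyon_viridis, Puma_palustris, Raphanus_minor, Rattus_sapiens, Sorghum_arenarius, Urocyon_occidentalis.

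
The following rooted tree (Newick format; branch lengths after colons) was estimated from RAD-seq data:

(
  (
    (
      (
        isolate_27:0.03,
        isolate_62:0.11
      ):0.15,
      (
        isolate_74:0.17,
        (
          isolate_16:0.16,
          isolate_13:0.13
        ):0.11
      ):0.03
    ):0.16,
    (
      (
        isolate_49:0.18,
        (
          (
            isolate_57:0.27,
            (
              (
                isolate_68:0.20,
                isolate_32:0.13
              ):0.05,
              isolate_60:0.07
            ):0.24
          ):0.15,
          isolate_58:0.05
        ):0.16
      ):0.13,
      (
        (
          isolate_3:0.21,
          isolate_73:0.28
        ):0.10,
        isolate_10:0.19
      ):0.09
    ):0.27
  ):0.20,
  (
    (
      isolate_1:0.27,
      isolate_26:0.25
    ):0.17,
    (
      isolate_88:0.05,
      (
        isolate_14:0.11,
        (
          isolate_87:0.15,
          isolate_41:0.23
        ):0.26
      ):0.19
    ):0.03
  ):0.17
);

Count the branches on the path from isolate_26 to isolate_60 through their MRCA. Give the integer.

The MRCA of isolate_26 and isolate_60 is the root of the tree.
From isolate_26 up to that node: 3 branches. From isolate_60 up to the same node: 7 branches. Total: 3 + 7 = 10.

10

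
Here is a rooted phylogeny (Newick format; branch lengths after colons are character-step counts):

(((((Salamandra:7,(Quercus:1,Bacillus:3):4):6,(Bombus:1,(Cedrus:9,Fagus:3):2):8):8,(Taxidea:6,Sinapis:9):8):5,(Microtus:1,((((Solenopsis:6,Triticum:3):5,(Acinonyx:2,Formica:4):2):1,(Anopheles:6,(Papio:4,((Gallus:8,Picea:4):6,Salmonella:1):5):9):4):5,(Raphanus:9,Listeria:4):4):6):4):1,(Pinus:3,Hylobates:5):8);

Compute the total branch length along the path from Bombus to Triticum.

46

The path runs Bombus → … → MRCA → … → Triticum; the MRCA is the node subtending ((((Salamandra,(Quercus,Bacillus)),(Bombus,(Cedrus,Fagus))),(Taxidea,Sinapis)),(Microtus,((((Solenopsis,Triticum),(Acinonyx,Formica)),(Anopheles,(Papio,((Gallus,Picea),Salmonella)))),(Raphanus,Listeria)))).
Branch lengths along that path: 1 + 8 + 8 + 5 + 4 + 6 + 5 + 1 + 5 + 3 = 46.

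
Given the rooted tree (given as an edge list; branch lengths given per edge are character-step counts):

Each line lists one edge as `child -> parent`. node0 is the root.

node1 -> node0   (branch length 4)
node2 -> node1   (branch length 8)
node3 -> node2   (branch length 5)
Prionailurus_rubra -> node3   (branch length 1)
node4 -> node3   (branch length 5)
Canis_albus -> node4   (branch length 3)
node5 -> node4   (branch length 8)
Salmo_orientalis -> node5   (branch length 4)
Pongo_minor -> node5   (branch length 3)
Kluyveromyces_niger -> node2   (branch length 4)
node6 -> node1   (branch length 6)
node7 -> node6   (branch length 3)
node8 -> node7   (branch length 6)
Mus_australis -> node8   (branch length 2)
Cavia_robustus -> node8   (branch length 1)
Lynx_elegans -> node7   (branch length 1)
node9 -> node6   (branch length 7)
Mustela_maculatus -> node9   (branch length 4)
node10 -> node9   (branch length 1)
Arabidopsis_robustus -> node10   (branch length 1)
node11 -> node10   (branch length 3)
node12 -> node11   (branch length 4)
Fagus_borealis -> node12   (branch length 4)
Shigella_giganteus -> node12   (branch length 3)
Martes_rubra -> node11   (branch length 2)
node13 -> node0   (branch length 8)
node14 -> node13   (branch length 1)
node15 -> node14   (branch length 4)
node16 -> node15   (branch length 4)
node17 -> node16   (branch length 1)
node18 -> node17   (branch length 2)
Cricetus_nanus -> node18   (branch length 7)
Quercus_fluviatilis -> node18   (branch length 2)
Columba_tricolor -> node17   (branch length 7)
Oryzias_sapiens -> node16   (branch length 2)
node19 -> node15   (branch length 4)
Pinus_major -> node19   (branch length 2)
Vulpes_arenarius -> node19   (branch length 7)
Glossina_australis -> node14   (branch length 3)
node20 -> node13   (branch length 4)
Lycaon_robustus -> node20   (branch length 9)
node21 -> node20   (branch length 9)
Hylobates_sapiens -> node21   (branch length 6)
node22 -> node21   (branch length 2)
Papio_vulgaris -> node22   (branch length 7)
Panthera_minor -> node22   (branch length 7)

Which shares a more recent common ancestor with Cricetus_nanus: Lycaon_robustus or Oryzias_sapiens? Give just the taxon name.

Oryzias_sapiens

The MRCA of Cricetus_nanus and Oryzias_sapiens subtends (((Cricetus_nanus,Quercus_fluviatilis),Columba_tricolor),Oryzias_sapiens) (4 taxa).
The MRCA of Cricetus_nanus and Lycaon_robustus subtends ((((((Cricetus_nanus,Quercus_fluviatilis),Columba_tricolor),Oryzias_sapiens),(Pinus_major,Vulpes_arenarius)),Glossina_australis),(Lycaon_robustus,(Hylobates_sapiens,(Papio_vulgaris,Panthera_minor)))) (11 taxa).
The first is nested inside the second, so Cricetus_nanus shares a more recent common ancestor with Oryzias_sapiens.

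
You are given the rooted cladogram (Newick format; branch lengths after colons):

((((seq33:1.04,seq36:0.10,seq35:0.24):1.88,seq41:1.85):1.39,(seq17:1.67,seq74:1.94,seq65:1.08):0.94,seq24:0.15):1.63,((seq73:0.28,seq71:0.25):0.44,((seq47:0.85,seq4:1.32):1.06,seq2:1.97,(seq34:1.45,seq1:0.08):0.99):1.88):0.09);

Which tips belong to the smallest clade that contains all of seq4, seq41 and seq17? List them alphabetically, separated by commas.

Tracing seq4: it sits inside (seq47,seq4).
Tracing seq41: it sits inside ((seq33,seq36,seq35),seq41).
Tracing seq17: it sits inside (seq17,seq74,seq65).
The smallest clade enclosing all 3 is the whole tree (their MRCA is the root), so the answer is all 15 tips in alphabetical order.

seq1, seq17, seq2, seq24, seq33, seq34, seq35, seq36, seq4, seq41, seq47, seq65, seq71, seq73, seq74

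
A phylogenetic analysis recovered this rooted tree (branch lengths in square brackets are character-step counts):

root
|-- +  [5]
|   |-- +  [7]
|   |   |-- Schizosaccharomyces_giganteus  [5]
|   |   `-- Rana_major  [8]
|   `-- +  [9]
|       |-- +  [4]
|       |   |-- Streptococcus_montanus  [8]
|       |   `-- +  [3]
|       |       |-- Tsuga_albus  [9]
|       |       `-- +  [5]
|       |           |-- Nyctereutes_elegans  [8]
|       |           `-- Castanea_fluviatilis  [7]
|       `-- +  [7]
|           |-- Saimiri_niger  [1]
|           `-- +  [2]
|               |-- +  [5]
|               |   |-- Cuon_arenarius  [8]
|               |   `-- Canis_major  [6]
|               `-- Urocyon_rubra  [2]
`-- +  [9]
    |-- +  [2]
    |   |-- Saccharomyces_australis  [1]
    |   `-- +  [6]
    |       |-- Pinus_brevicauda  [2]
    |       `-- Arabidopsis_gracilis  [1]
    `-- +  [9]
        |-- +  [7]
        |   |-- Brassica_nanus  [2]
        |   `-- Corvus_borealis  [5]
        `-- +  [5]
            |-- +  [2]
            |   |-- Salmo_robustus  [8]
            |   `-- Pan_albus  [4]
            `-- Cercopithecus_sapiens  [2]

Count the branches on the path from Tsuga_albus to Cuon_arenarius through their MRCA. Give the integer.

7

The MRCA of Tsuga_albus and Cuon_arenarius is the node subtending ((Streptococcus_montanus,(Tsuga_albus,(Nyctereutes_elegans,Castanea_fluviatilis))),(Saimiri_niger,((Cuon_arenarius,Canis_major),Urocyon_rubra))).
From Tsuga_albus up to that node: 3 branches. From Cuon_arenarius up to the same node: 4 branches. Total: 3 + 4 = 7.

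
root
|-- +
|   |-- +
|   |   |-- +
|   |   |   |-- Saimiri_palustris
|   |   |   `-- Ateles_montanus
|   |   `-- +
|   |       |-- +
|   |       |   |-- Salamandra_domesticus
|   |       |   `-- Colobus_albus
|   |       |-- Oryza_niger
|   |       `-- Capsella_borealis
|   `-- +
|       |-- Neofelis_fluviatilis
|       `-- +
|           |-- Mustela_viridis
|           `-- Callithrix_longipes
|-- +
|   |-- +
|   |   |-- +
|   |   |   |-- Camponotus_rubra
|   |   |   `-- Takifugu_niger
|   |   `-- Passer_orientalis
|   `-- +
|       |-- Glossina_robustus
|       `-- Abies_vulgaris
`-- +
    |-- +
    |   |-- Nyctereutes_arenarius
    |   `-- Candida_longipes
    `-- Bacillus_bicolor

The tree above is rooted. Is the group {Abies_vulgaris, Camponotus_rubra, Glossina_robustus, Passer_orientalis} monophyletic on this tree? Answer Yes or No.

No

The MRCA of the listed taxa subtends (((Camponotus_rubra,Takifugu_niger),Passer_orientalis),(Glossina_robustus,Abies_vulgaris)).
That clade also contains Takifugu_niger, which is not in the proposed group, so the group is not monophyletic.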